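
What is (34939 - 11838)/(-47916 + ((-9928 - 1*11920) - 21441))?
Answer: -23101/91205 ≈ -0.25329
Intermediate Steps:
(34939 - 11838)/(-47916 + ((-9928 - 1*11920) - 21441)) = 23101/(-47916 + ((-9928 - 11920) - 21441)) = 23101/(-47916 + (-21848 - 21441)) = 23101/(-47916 - 43289) = 23101/(-91205) = 23101*(-1/91205) = -23101/91205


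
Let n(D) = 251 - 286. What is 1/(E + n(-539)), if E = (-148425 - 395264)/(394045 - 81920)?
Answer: -312125/11468064 ≈ -0.027217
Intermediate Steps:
n(D) = -35
E = -543689/312125 ≈ -1.7419
1/(E + n(-539)) = 1/(-543689/312125 - 35) = 1/(-11468064/312125) = -312125/11468064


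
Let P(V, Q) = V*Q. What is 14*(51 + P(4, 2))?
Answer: 826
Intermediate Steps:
P(V, Q) = Q*V
14*(51 + P(4, 2)) = 14*(51 + 2*4) = 14*(51 + 8) = 14*59 = 826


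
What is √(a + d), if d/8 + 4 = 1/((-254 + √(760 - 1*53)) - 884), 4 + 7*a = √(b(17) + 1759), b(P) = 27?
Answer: √(-22102226419756 - 4193224*√707 + 96918660223*√1786)/823669 ≈ 5.1518*I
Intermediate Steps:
a = -4/7 + √1786/7 (a = -4/7 + √(27 + 1759)/7 = -4/7 + √1786/7 ≈ 5.4659)
d = -32 + 8/(-1138 + √707) (d = -32 + 8/((-254 + √(760 - 1*53)) - 884) = -32 + 8/((-254 + √(760 - 53)) - 884) = -32 + 8/((-254 + √707) - 884) = -32 + 8/(-1138 + √707) ≈ -32.007)
√(a + d) = √((-4/7 + √1786/7) + (-41427888/1294337 - 8*√707/1294337)) = √(-295172564/9060359 - 8*√707/1294337 + √1786/7)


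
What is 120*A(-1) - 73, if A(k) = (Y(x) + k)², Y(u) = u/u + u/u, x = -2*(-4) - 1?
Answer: 47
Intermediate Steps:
x = 7 (x = 8 - 1 = 7)
Y(u) = 2 (Y(u) = 1 + 1 = 2)
A(k) = (2 + k)²
120*A(-1) - 73 = 120*(2 - 1)² - 73 = 120*1² - 73 = 120*1 - 73 = 120 - 73 = 47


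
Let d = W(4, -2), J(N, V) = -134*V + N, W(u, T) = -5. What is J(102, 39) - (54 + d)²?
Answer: -7525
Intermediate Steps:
J(N, V) = N - 134*V
d = -5
J(102, 39) - (54 + d)² = (102 - 134*39) - (54 - 5)² = (102 - 5226) - 1*49² = -5124 - 1*2401 = -5124 - 2401 = -7525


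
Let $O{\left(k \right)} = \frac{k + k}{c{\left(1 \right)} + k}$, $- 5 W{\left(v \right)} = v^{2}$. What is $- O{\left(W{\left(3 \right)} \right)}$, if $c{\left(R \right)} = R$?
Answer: $- \frac{9}{2} \approx -4.5$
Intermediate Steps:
$W{\left(v \right)} = - \frac{v^{2}}{5}$
$O{\left(k \right)} = \frac{2 k}{1 + k}$ ($O{\left(k \right)} = \frac{k + k}{1 + k} = \frac{2 k}{1 + k}$)
$- O{\left(W{\left(3 \right)} \right)} = - \frac{2 \left(- \frac{3^{2}}{5}\right)}{1 - \frac{3^{2}}{5}} = - \frac{2 \left(\left(- \frac{1}{5}\right) 9\right)}{1 - \frac{9}{5}} = - \frac{2 \left(-9\right)}{5 \left(1 - \frac{9}{5}\right)} = - \frac{2 \left(-9\right)}{5 \left(- \frac{4}{5}\right)} = - \frac{2 \left(-9\right) \left(-5\right)}{5 \cdot 4} = \left(-1\right) \frac{9}{2} = - \frac{9}{2}$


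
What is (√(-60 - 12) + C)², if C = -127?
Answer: 16057 - 1524*I*√2 ≈ 16057.0 - 2155.3*I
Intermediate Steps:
(√(-60 - 12) + C)² = (√(-60 - 12) - 127)² = (√(-72) - 127)² = (6*I*√2 - 127)² = (-127 + 6*I*√2)²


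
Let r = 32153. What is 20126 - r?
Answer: -12027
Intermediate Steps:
20126 - r = 20126 - 1*32153 = 20126 - 32153 = -12027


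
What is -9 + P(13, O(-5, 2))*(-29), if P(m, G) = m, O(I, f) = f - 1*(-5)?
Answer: -386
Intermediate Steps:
O(I, f) = 5 + f (O(I, f) = f + 5 = 5 + f)
-9 + P(13, O(-5, 2))*(-29) = -9 + 13*(-29) = -9 - 377 = -386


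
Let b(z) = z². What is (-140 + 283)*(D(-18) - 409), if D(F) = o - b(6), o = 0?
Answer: -63635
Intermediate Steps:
D(F) = -36 (D(F) = 0 - 1*6² = 0 - 1*36 = 0 - 36 = -36)
(-140 + 283)*(D(-18) - 409) = (-140 + 283)*(-36 - 409) = 143*(-445) = -63635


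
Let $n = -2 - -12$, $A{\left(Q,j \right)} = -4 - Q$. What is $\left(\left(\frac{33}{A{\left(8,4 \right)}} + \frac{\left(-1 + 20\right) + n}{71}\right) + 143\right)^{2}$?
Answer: $\frac{1595762809}{80656} \approx 19785.0$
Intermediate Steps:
$n = 10$ ($n = -2 + 12 = 10$)
$\left(\left(\frac{33}{A{\left(8,4 \right)}} + \frac{\left(-1 + 20\right) + n}{71}\right) + 143\right)^{2} = \left(\left(\frac{33}{-4 - 8} + \frac{\left(-1 + 20\right) + 10}{71}\right) + 143\right)^{2} = \left(\left(\frac{33}{-4 - 8} + \left(19 + 10\right) \frac{1}{71}\right) + 143\right)^{2} = \left(\left(\frac{33}{-12} + 29 \cdot \frac{1}{71}\right) + 143\right)^{2} = \left(\left(33 \left(- \frac{1}{12}\right) + \frac{29}{71}\right) + 143\right)^{2} = \left(\left(- \frac{11}{4} + \frac{29}{71}\right) + 143\right)^{2} = \left(- \frac{665}{284} + 143\right)^{2} = \left(\frac{39947}{284}\right)^{2} = \frac{1595762809}{80656}$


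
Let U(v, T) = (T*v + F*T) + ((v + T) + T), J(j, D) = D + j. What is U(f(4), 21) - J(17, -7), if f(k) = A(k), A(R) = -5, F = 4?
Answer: 6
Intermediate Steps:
f(k) = -5
U(v, T) = v + 6*T + T*v (U(v, T) = (T*v + 4*T) + ((v + T) + T) = (4*T + T*v) + ((T + v) + T) = (4*T + T*v) + (v + 2*T) = v + 6*T + T*v)
U(f(4), 21) - J(17, -7) = (-5 + 6*21 + 21*(-5)) - (-7 + 17) = (-5 + 126 - 105) - 1*10 = 16 - 10 = 6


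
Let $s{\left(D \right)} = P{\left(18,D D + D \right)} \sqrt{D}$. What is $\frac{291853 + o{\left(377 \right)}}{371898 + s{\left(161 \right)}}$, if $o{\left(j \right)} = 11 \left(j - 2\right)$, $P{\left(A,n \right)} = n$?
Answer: $\frac{1019200243}{266523480} - \frac{23826229 \sqrt{161}}{88841160} \approx 0.42112$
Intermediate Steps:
$s{\left(D \right)} = \sqrt{D} \left(D + D^{2}\right)$ ($s{\left(D \right)} = \left(D D + D\right) \sqrt{D} = \left(D^{2} + D\right) \sqrt{D} = \left(D + D^{2}\right) \sqrt{D} = \sqrt{D} \left(D + D^{2}\right)$)
$o{\left(j \right)} = -22 + 11 j$ ($o{\left(j \right)} = 11 \left(-2 + j\right) = -22 + 11 j$)
$\frac{291853 + o{\left(377 \right)}}{371898 + s{\left(161 \right)}} = \frac{291853 + \left(-22 + 11 \cdot 377\right)}{371898 + 161^{\frac{3}{2}} \left(1 + 161\right)} = \frac{291853 + \left(-22 + 4147\right)}{371898 + 161 \sqrt{161} \cdot 162} = \frac{291853 + 4125}{371898 + 26082 \sqrt{161}} = \frac{295978}{371898 + 26082 \sqrt{161}}$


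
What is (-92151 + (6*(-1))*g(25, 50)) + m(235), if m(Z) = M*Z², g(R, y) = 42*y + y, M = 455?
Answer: 25022324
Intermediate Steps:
g(R, y) = 43*y
m(Z) = 455*Z²
(-92151 + (6*(-1))*g(25, 50)) + m(235) = (-92151 + (6*(-1))*(43*50)) + 455*235² = (-92151 - 6*2150) + 455*55225 = (-92151 - 12900) + 25127375 = -105051 + 25127375 = 25022324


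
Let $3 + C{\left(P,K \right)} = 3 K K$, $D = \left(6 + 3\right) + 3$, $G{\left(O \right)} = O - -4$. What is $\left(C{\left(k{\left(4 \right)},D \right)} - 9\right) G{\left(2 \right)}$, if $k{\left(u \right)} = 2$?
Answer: $2520$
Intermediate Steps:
$G{\left(O \right)} = 4 + O$ ($G{\left(O \right)} = O + 4 = 4 + O$)
$D = 12$ ($D = 9 + 3 = 12$)
$C{\left(P,K \right)} = -3 + 3 K^{2}$ ($C{\left(P,K \right)} = -3 + 3 K K = -3 + 3 K^{2}$)
$\left(C{\left(k{\left(4 \right)},D \right)} - 9\right) G{\left(2 \right)} = \left(\left(-3 + 3 \cdot 12^{2}\right) - 9\right) \left(4 + 2\right) = \left(\left(-3 + 3 \cdot 144\right) - 9\right) 6 = \left(\left(-3 + 432\right) - 9\right) 6 = \left(429 - 9\right) 6 = 420 \cdot 6 = 2520$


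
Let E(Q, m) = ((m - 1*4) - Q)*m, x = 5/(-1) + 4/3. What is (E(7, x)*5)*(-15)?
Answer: -12100/3 ≈ -4033.3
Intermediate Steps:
x = -11/3 (x = 5*(-1) + 4*(1/3) = -5 + 4/3 = -11/3 ≈ -3.6667)
E(Q, m) = m*(-4 + m - Q) (E(Q, m) = ((m - 4) - Q)*m = ((-4 + m) - Q)*m = (-4 + m - Q)*m = m*(-4 + m - Q))
(E(7, x)*5)*(-15) = (-11*(-4 - 11/3 - 1*7)/3*5)*(-15) = (-11*(-4 - 11/3 - 7)/3*5)*(-15) = (-11/3*(-44/3)*5)*(-15) = ((484/9)*5)*(-15) = (2420/9)*(-15) = -12100/3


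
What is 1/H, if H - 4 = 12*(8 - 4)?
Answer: 1/52 ≈ 0.019231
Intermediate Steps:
H = 52 (H = 4 + 12*(8 - 4) = 4 + 12*4 = 4 + 48 = 52)
1/H = 1/52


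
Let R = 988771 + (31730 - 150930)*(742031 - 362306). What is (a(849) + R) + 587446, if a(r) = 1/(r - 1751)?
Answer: -40826002692267/902 ≈ -4.5262e+10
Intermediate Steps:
a(r) = 1/(-1751 + r)
R = -45262231229 (R = 988771 - 119200*379725 = 988771 - 45263220000 = -45262231229)
(a(849) + R) + 587446 = (1/(-1751 + 849) - 45262231229) + 587446 = (1/(-902) - 45262231229) + 587446 = (-1/902 - 45262231229) + 587446 = -40826532568559/902 + 587446 = -40826002692267/902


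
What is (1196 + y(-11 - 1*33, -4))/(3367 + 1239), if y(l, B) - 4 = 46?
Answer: 89/329 ≈ 0.27052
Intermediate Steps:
y(l, B) = 50 (y(l, B) = 4 + 46 = 50)
(1196 + y(-11 - 1*33, -4))/(3367 + 1239) = (1196 + 50)/(3367 + 1239) = 1246/4606 = 1246*(1/4606) = 89/329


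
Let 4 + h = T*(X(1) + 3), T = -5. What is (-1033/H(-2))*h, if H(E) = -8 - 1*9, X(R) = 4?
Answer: -40287/17 ≈ -2369.8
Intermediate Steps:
H(E) = -17 (H(E) = -8 - 9 = -17)
h = -39 (h = -4 - 5*(4 + 3) = -4 - 5*7 = -4 - 35 = -39)
(-1033/H(-2))*h = -1033/(-17)*(-39) = -1033*(-1/17)*(-39) = (1033/17)*(-39) = -40287/17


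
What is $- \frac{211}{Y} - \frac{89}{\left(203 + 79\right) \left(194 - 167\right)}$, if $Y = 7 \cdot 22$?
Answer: $- \frac{405065}{293139} \approx -1.3818$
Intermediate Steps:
$Y = 154$
$- \frac{211}{Y} - \frac{89}{\left(203 + 79\right) \left(194 - 167\right)} = - \frac{211}{154} - \frac{89}{\left(203 + 79\right) \left(194 - 167\right)} = \left(-211\right) \frac{1}{154} - \frac{89}{282 \cdot 27} = - \frac{211}{154} - \frac{89}{7614} = - \frac{405065}{293139}$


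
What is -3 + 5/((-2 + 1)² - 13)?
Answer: -41/12 ≈ -3.4167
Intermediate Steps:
-3 + 5/((-2 + 1)² - 13) = -3 + 5/((-1)² - 13) = -3 + 5/(1 - 13) = -3 + 5/(-12) = -3 + 5*(-1/12) = -3 - 5/12 = -41/12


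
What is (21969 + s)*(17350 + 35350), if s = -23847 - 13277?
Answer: -798668500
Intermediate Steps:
s = -37124
(21969 + s)*(17350 + 35350) = (21969 - 37124)*(17350 + 35350) = -15155*52700 = -798668500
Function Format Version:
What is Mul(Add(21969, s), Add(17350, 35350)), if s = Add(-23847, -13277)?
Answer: -798668500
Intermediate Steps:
s = -37124
Mul(Add(21969, s), Add(17350, 35350)) = Mul(Add(21969, -37124), Add(17350, 35350)) = Mul(-15155, 52700) = -798668500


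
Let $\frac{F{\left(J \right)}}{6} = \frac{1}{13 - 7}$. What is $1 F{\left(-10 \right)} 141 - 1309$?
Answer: $-1168$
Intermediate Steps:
$F{\left(J \right)} = 1$ ($F{\left(J \right)} = \frac{6}{13 - 7} = \frac{6}{6} = 6 \cdot \frac{1}{6} = 1$)
$1 F{\left(-10 \right)} 141 - 1309 = 1 \cdot 1 \cdot 141 - 1309 = 1 \cdot 141 - 1309 = 141 - 1309 = -1168$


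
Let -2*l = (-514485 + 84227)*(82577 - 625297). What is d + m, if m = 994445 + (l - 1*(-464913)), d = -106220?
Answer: -116753457742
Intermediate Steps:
l = -116754810880 (l = -(-514485 + 84227)*(82577 - 625297)/2 = -(-215129)*(-542720) = -½*233509621760 = -116754810880)
m = -116753351522 (m = 994445 + (-116754810880 - 1*(-464913)) = 994445 + (-116754810880 + 464913) = 994445 - 116754345967 = -116753351522)
d + m = -106220 - 116753351522 = -116753457742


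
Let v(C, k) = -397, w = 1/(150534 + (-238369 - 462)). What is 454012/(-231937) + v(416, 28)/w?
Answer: 8130298037721/231937 ≈ 3.5054e+7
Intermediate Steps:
w = -1/88297 (w = 1/(150534 - 238831) = 1/(-88297) = -1/88297 ≈ -1.1325e-5)
454012/(-231937) + v(416, 28)/w = 454012/(-231937) - 397/(-1/88297) = 454012*(-1/231937) - 397*(-88297) = -454012/231937 + 35053909 = 8130298037721/231937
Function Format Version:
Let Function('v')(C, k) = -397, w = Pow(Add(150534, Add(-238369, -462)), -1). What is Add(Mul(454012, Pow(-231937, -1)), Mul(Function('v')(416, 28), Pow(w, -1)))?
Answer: Rational(8130298037721, 231937) ≈ 3.5054e+7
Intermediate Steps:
w = Rational(-1, 88297) (w = Pow(Add(150534, -238831), -1) = Pow(-88297, -1) = Rational(-1, 88297) ≈ -1.1325e-5)
Add(Mul(454012, Pow(-231937, -1)), Mul(Function('v')(416, 28), Pow(w, -1))) = Add(Mul(454012, Pow(-231937, -1)), Mul(-397, Pow(Rational(-1, 88297), -1))) = Add(Mul(454012, Rational(-1, 231937)), Mul(-397, -88297)) = Add(Rational(-454012, 231937), 35053909) = Rational(8130298037721, 231937)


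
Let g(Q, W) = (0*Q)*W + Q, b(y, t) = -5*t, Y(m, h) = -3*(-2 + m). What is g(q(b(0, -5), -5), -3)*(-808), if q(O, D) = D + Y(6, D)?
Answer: 13736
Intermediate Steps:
Y(m, h) = 6 - 3*m
q(O, D) = -12 + D (q(O, D) = D + (6 - 3*6) = D + (6 - 18) = D - 12 = -12 + D)
g(Q, W) = Q (g(Q, W) = 0*W + Q = 0 + Q = Q)
g(q(b(0, -5), -5), -3)*(-808) = (-12 - 5)*(-808) = -17*(-808) = 13736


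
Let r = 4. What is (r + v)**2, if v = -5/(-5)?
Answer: 25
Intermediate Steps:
v = 1 (v = -5*(-1/5) = 1)
(r + v)**2 = (4 + 1)**2 = 5**2 = 25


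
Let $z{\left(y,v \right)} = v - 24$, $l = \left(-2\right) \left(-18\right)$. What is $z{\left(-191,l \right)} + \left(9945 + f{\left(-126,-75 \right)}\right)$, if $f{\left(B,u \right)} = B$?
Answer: $9831$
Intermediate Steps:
$l = 36$
$z{\left(y,v \right)} = -24 + v$ ($z{\left(y,v \right)} = v - 24 = -24 + v$)
$z{\left(-191,l \right)} + \left(9945 + f{\left(-126,-75 \right)}\right) = \left(-24 + 36\right) + \left(9945 - 126\right) = 12 + 9819 = 9831$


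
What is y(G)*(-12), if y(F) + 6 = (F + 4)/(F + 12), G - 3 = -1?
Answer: 468/7 ≈ 66.857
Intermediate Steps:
G = 2 (G = 3 - 1 = 2)
y(F) = -6 + (4 + F)/(12 + F) (y(F) = -6 + (F + 4)/(F + 12) = -6 + (4 + F)/(12 + F))
y(G)*(-12) = ((-68 - 5*2)/(12 + 2))*(-12) = ((-68 - 10)/14)*(-12) = ((1/14)*(-78))*(-12) = -39/7*(-12) = 468/7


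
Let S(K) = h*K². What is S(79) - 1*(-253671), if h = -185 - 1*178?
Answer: -2011812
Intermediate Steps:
h = -363 (h = -185 - 178 = -363)
S(K) = -363*K²
S(79) - 1*(-253671) = -363*79² - 1*(-253671) = -363*6241 + 253671 = -2265483 + 253671 = -2011812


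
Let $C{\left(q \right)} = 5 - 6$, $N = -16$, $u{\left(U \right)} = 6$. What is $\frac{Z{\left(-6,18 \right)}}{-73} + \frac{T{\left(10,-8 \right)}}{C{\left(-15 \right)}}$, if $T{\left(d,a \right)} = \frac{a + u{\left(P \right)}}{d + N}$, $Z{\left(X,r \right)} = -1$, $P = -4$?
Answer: $- \frac{70}{219} \approx -0.31963$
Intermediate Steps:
$T{\left(d,a \right)} = \frac{6 + a}{-16 + d}$ ($T{\left(d,a \right)} = \frac{a + 6}{d - 16} = \frac{6 + a}{-16 + d}$)
$C{\left(q \right)} = -1$
$\frac{Z{\left(-6,18 \right)}}{-73} + \frac{T{\left(10,-8 \right)}}{C{\left(-15 \right)}} = - \frac{1}{-73} + \frac{\frac{1}{-16 + 10} \left(6 - 8\right)}{-1} = \left(-1\right) \left(- \frac{1}{73}\right) + \frac{1}{-6} \left(-2\right) \left(-1\right) = \frac{1}{73} + \left(- \frac{1}{6}\right) \left(-2\right) \left(-1\right) = \frac{1}{73} + \frac{1}{3} \left(-1\right) = \frac{1}{73} - \frac{1}{3} = - \frac{70}{219}$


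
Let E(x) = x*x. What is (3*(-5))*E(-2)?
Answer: -60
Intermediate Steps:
E(x) = x**2
(3*(-5))*E(-2) = (3*(-5))*(-2)**2 = -15*4 = -60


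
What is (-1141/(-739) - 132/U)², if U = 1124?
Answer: 87754582756/43122260281 ≈ 2.0350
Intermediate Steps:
(-1141/(-739) - 132/U)² = (-1141/(-739) - 132/1124)² = (-1141*(-1/739) - 132*1/1124)² = (1141/739 - 33/281)² = (296234/207659)² = 87754582756/43122260281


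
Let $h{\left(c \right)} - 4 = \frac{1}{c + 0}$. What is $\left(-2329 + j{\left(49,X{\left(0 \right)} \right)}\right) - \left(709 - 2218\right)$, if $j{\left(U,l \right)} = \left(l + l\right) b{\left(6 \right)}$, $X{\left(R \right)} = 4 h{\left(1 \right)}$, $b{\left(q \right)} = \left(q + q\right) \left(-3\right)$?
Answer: $-2260$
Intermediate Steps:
$h{\left(c \right)} = 4 + \frac{1}{c}$ ($h{\left(c \right)} = 4 + \frac{1}{c + 0} = 4 + \frac{1}{c}$)
$b{\left(q \right)} = - 6 q$ ($b{\left(q \right)} = 2 q \left(-3\right) = - 6 q$)
$X{\left(R \right)} = 20$ ($X{\left(R \right)} = 4 \left(4 + 1^{-1}\right) = 4 \left(4 + 1\right) = 4 \cdot 5 = 20$)
$j{\left(U,l \right)} = - 72 l$ ($j{\left(U,l \right)} = \left(l + l\right) \left(\left(-6\right) 6\right) = 2 l \left(-36\right) = - 72 l$)
$\left(-2329 + j{\left(49,X{\left(0 \right)} \right)}\right) - \left(709 - 2218\right) = \left(-2329 - 1440\right) - \left(709 - 2218\right) = -3769 - -1509 = -3769 + 1509 = -2260$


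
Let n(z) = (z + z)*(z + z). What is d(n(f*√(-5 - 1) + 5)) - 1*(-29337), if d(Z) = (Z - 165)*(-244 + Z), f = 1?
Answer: 34689 - 10280*I*√6 ≈ 34689.0 - 25181.0*I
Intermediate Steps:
n(z) = 4*z² (n(z) = (2*z)*(2*z) = 4*z²)
d(Z) = (-244 + Z)*(-165 + Z) (d(Z) = (-165 + Z)*(-244 + Z) = (-244 + Z)*(-165 + Z))
d(n(f*√(-5 - 1) + 5)) - 1*(-29337) = (40260 + (4*(1*√(-5 - 1) + 5)²)² - 1636*(1*√(-5 - 1) + 5)²) - 1*(-29337) = (40260 + (4*(1*√(-6) + 5)²)² - 1636*(1*√(-6) + 5)²) + 29337 = (40260 + (4*(1*(I*√6) + 5)²)² - 1636*(1*(I*√6) + 5)²) + 29337 = (40260 + (4*(I*√6 + 5)²)² - 1636*(I*√6 + 5)²) + 29337 = (40260 + (4*(5 + I*√6)²)² - 1636*(5 + I*√6)²) + 29337 = (40260 + 16*(5 + I*√6)⁴ - 1636*(5 + I*√6)²) + 29337 = (40260 - 1636*(5 + I*√6)² + 16*(5 + I*√6)⁴) + 29337 = 69597 - 1636*(5 + I*√6)² + 16*(5 + I*√6)⁴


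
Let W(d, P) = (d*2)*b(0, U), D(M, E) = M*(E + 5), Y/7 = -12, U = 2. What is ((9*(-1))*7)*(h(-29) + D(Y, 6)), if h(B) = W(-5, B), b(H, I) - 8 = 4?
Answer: 65772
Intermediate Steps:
b(H, I) = 12 (b(H, I) = 8 + 4 = 12)
Y = -84 (Y = 7*(-12) = -84)
D(M, E) = M*(5 + E)
W(d, P) = 24*d (W(d, P) = (d*2)*12 = (2*d)*12 = 24*d)
h(B) = -120 (h(B) = 24*(-5) = -120)
((9*(-1))*7)*(h(-29) + D(Y, 6)) = ((9*(-1))*7)*(-120 - 84*(5 + 6)) = (-9*7)*(-120 - 84*11) = -63*(-120 - 924) = -63*(-1044) = 65772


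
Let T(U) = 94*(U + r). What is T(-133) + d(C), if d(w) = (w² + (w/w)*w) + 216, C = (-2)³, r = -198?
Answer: -30842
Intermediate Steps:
C = -8
T(U) = -18612 + 94*U (T(U) = 94*(U - 198) = 94*(-198 + U) = -18612 + 94*U)
d(w) = 216 + w + w² (d(w) = (w² + 1*w) + 216 = (w² + w) + 216 = (w + w²) + 216 = 216 + w + w²)
T(-133) + d(C) = (-18612 + 94*(-133)) + (216 - 8 + (-8)²) = (-18612 - 12502) + (216 - 8 + 64) = -31114 + 272 = -30842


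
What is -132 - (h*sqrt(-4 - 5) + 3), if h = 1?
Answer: -135 - 3*I ≈ -135.0 - 3.0*I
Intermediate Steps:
-132 - (h*sqrt(-4 - 5) + 3) = -132 - (1*sqrt(-4 - 5) + 3) = -132 - (1*sqrt(-9) + 3) = -132 - (1*(3*I) + 3) = -132 - (3*I + 3) = -132 - (3 + 3*I) = -132 + (-3 - 3*I) = -135 - 3*I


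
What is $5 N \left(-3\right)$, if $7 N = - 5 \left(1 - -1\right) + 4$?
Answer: $\frac{90}{7} \approx 12.857$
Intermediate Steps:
$N = - \frac{6}{7}$ ($N = \frac{- 5 \left(1 - -1\right) + 4}{7} = \frac{- 5 \left(1 + 1\right) + 4}{7} = \frac{\left(-5\right) 2 + 4}{7} = \frac{-10 + 4}{7} = \frac{1}{7} \left(-6\right) = - \frac{6}{7} \approx -0.85714$)
$5 N \left(-3\right) = 5 \left(- \frac{6}{7}\right) \left(-3\right) = \left(- \frac{30}{7}\right) \left(-3\right) = \frac{90}{7}$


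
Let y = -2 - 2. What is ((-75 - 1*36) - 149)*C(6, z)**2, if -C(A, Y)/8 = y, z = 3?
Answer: -266240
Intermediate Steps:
y = -4
C(A, Y) = 32 (C(A, Y) = -8*(-4) = 32)
((-75 - 1*36) - 149)*C(6, z)**2 = ((-75 - 1*36) - 149)*32**2 = ((-75 - 36) - 149)*1024 = (-111 - 149)*1024 = -260*1024 = -266240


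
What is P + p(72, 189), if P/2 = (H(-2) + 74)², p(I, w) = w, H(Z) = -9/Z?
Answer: 25027/2 ≈ 12514.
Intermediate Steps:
P = 24649/2 (P = 2*(-9/(-2) + 74)² = 2*(-9*(-½) + 74)² = 2*(9/2 + 74)² = 2*(157/2)² = 2*(24649/4) = 24649/2 ≈ 12325.)
P + p(72, 189) = 24649/2 + 189 = 25027/2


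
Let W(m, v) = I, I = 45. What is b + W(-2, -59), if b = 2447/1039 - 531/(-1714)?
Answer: 84883937/1780846 ≈ 47.665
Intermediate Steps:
W(m, v) = 45
b = 4745867/1780846 (b = 2447*(1/1039) - 531*(-1/1714) = 2447/1039 + 531/1714 = 4745867/1780846 ≈ 2.6650)
b + W(-2, -59) = 4745867/1780846 + 45 = 84883937/1780846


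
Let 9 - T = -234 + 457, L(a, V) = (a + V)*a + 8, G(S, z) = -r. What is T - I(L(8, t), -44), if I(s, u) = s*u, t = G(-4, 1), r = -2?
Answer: 3658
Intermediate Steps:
G(S, z) = 2 (G(S, z) = -1*(-2) = 2)
t = 2
L(a, V) = 8 + a*(V + a) (L(a, V) = (V + a)*a + 8 = a*(V + a) + 8 = 8 + a*(V + a))
T = -214 (T = 9 - (-234 + 457) = 9 - 1*223 = 9 - 223 = -214)
T - I(L(8, t), -44) = -214 - (8 + 8² + 2*8)*(-44) = -214 - (8 + 64 + 16)*(-44) = -214 - 88*(-44) = -214 - 1*(-3872) = -214 + 3872 = 3658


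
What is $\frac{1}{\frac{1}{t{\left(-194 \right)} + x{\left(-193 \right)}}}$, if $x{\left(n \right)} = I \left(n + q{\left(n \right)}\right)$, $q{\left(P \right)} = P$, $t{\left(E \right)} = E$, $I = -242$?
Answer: $93218$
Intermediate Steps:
$x{\left(n \right)} = - 484 n$ ($x{\left(n \right)} = - 242 \left(n + n\right) = - 242 \cdot 2 n = - 484 n$)
$\frac{1}{\frac{1}{t{\left(-194 \right)} + x{\left(-193 \right)}}} = \frac{1}{\frac{1}{-194 - -93412}} = \frac{1}{\frac{1}{-194 + 93412}} = \frac{1}{\frac{1}{93218}} = 93218$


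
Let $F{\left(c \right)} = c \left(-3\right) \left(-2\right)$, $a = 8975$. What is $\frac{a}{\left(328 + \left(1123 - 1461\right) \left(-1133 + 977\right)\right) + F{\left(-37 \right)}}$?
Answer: $\frac{8975}{52834} \approx 0.16987$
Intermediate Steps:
$F{\left(c \right)} = 6 c$ ($F{\left(c \right)} = - 3 c \left(-2\right) = 6 c$)
$\frac{a}{\left(328 + \left(1123 - 1461\right) \left(-1133 + 977\right)\right) + F{\left(-37 \right)}} = \frac{8975}{\left(328 + \left(1123 - 1461\right) \left(-1133 + 977\right)\right) + 6 \left(-37\right)} = \frac{8975}{\left(328 - -52728\right) - 222} = \frac{8975}{\left(328 + 52728\right) - 222} = \frac{8975}{53056 - 222} = \frac{8975}{52834}$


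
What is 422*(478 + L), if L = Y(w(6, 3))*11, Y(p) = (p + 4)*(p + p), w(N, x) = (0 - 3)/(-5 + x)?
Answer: 278309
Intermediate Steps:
w(N, x) = -3/(-5 + x)
Y(p) = 2*p*(4 + p) (Y(p) = (4 + p)*(2*p) = 2*p*(4 + p))
L = 363/2 (L = (2*(-3/(-5 + 3))*(4 - 3/(-5 + 3)))*11 = (2*(-3/(-2))*(4 - 3/(-2)))*11 = (2*(-3*(-1/2))*(4 - 3*(-1/2)))*11 = (2*(3/2)*(4 + 3/2))*11 = (2*(3/2)*(11/2))*11 = (33/2)*11 = 363/2 ≈ 181.50)
422*(478 + L) = 422*(478 + 363/2) = 422*(1319/2) = 278309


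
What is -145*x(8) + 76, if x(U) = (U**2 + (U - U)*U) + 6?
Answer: -10074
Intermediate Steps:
x(U) = 6 + U**2 (x(U) = (U**2 + 0*U) + 6 = (U**2 + 0) + 6 = U**2 + 6 = 6 + U**2)
-145*x(8) + 76 = -145*(6 + 8**2) + 76 = -145*(6 + 64) + 76 = -145*70 + 76 = -10150 + 76 = -10074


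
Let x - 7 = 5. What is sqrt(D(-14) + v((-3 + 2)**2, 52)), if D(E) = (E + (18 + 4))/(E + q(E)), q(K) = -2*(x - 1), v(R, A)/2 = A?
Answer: sqrt(934)/3 ≈ 10.187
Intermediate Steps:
x = 12 (x = 7 + 5 = 12)
v(R, A) = 2*A
q(K) = -22 (q(K) = -2*(12 - 1) = -2*11 = -22)
D(E) = (22 + E)/(-22 + E) (D(E) = (E + (18 + 4))/(E - 22) = (E + 22)/(-22 + E) = (22 + E)/(-22 + E))
sqrt(D(-14) + v((-3 + 2)**2, 52)) = sqrt((22 - 14)/(-22 - 14) + 2*52) = sqrt(8/(-36) + 104) = sqrt(-1/36*8 + 104) = sqrt(-2/9 + 104) = sqrt(934/9) = sqrt(934)/3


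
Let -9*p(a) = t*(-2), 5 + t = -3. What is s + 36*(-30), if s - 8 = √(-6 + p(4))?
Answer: -1072 + I*√70/3 ≈ -1072.0 + 2.7889*I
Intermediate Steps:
t = -8 (t = -5 - 3 = -8)
p(a) = -16/9 (p(a) = -(-8)*(-2)/9 = -⅑*16 = -16/9)
s = 8 + I*√70/3 (s = 8 + √(-6 - 16/9) = 8 + √(-70/9) = 8 + I*√70/3 ≈ 8.0 + 2.7889*I)
s + 36*(-30) = (8 + I*√70/3) + 36*(-30) = (8 + I*√70/3) - 1080 = -1072 + I*√70/3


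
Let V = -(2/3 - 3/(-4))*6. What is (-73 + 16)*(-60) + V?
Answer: 6823/2 ≈ 3411.5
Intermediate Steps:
V = -17/2 (V = -(2*(⅓) - 3*(-¼))*6 = -(⅔ + ¾)*6 = -1*17/12*6 = -17/12*6 = -17/2 ≈ -8.5000)
(-73 + 16)*(-60) + V = (-73 + 16)*(-60) - 17/2 = -57*(-60) - 17/2 = 3420 - 17/2 = 6823/2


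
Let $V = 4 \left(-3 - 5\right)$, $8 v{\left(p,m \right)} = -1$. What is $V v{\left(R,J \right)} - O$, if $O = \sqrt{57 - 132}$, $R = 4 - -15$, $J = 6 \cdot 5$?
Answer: $4 - 5 i \sqrt{3} \approx 4.0 - 8.6602 i$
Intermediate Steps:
$J = 30$
$R = 19$ ($R = 4 + 15 = 19$)
$v{\left(p,m \right)} = - \frac{1}{8}$ ($v{\left(p,m \right)} = \frac{1}{8} \left(-1\right) = - \frac{1}{8}$)
$O = 5 i \sqrt{3}$ ($O = \sqrt{-75} = 5 i \sqrt{3} \approx 8.6602 i$)
$V = -32$ ($V = 4 \left(-8\right) = -32$)
$V v{\left(R,J \right)} - O = \left(-32\right) \left(- \frac{1}{8}\right) - 5 i \sqrt{3} = 4 - 5 i \sqrt{3}$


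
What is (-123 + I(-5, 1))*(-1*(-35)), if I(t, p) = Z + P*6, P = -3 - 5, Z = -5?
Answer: -6160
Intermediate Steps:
P = -8
I(t, p) = -53 (I(t, p) = -5 - 8*6 = -5 - 48 = -53)
(-123 + I(-5, 1))*(-1*(-35)) = (-123 - 53)*(-1*(-35)) = -176*35 = -6160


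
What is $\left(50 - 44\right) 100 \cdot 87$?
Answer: $52200$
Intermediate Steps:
$\left(50 - 44\right) 100 \cdot 87 = 6 \cdot 100 \cdot 87 = 600 \cdot 87 = 52200$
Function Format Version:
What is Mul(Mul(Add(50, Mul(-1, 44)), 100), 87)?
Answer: 52200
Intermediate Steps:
Mul(Mul(Add(50, Mul(-1, 44)), 100), 87) = Mul(Mul(Add(50, -44), 100), 87) = Mul(Mul(6, 100), 87) = Mul(600, 87) = 52200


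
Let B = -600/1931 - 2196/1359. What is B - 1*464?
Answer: -135855348/291581 ≈ -465.93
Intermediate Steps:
B = -561764/291581 (B = -600*1/1931 - 2196*1/1359 = -600/1931 - 244/151 = -561764/291581 ≈ -1.9266)
B - 1*464 = -561764/291581 - 1*464 = -561764/291581 - 464 = -135855348/291581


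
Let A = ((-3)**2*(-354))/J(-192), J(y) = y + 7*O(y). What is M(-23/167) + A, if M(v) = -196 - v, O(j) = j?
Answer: -8284827/42752 ≈ -193.79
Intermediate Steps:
J(y) = 8*y (J(y) = y + 7*y = 8*y)
A = 531/256 (A = ((-3)**2*(-354))/((8*(-192))) = (9*(-354))/(-1536) = -3186*(-1/1536) = 531/256 ≈ 2.0742)
M(-23/167) + A = (-196 - (-23)/167) + 531/256 = (-196 - 1*(-23/167)) + 531/256 = (-196 + 23/167) + 531/256 = -32709/167 + 531/256 = -8284827/42752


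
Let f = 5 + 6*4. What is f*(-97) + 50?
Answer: -2763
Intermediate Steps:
f = 29 (f = 5 + 24 = 29)
f*(-97) + 50 = 29*(-97) + 50 = -2813 + 50 = -2763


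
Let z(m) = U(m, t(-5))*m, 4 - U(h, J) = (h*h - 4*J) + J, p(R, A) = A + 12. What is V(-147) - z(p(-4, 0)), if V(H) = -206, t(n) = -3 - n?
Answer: 1402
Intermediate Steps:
p(R, A) = 12 + A
U(h, J) = 4 - h² + 3*J (U(h, J) = 4 - ((h*h - 4*J) + J) = 4 - ((h² - 4*J) + J) = 4 - (h² - 3*J) = 4 + (-h² + 3*J) = 4 - h² + 3*J)
z(m) = m*(10 - m²) (z(m) = (4 - m² + 3*(-3 - 1*(-5)))*m = (4 - m² + 3*(-3 + 5))*m = (4 - m² + 3*2)*m = (4 - m² + 6)*m = (10 - m²)*m = m*(10 - m²))
V(-147) - z(p(-4, 0)) = -206 - (12 + 0)*(10 - (12 + 0)²) = -206 - 12*(10 - 1*12²) = -206 - 12*(10 - 1*144) = -206 - 12*(10 - 144) = -206 - 12*(-134) = -206 - 1*(-1608) = -206 + 1608 = 1402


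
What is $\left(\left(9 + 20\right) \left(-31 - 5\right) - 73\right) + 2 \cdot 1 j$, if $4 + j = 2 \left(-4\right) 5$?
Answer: $-1205$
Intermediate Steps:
$j = -44$ ($j = -4 + 2 \left(-4\right) 5 = -4 - 40 = -44$)
$\left(\left(9 + 20\right) \left(-31 - 5\right) - 73\right) + 2 \cdot 1 j = \left(\left(9 + 20\right) \left(-31 - 5\right) - 73\right) + 2 \cdot 1 \left(-44\right) = \left(29 \left(-36\right) - 73\right) + 2 \left(-44\right) = \left(-1044 - 73\right) - 88 = -1117 - 88 = -1205$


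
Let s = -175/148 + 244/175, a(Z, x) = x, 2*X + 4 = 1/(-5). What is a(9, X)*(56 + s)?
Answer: -4367661/37000 ≈ -118.04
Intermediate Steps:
X = -21/10 (X = -2 + (½)/(-5) = -2 + (½)*(-⅕) = -2 - ⅒ = -21/10 ≈ -2.1000)
s = 5487/25900 (s = -175*1/148 + 244*(1/175) = -175/148 + 244/175 = 5487/25900 ≈ 0.21185)
a(9, X)*(56 + s) = -21*(56 + 5487/25900)/10 = -21/10*1455887/25900 = -4367661/37000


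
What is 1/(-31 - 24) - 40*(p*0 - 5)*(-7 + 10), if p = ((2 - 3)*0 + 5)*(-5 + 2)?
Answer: 32999/55 ≈ 599.98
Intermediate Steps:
p = -15 (p = (-1*0 + 5)*(-3) = (0 + 5)*(-3) = 5*(-3) = -15)
1/(-31 - 24) - 40*(p*0 - 5)*(-7 + 10) = 1/(-31 - 24) - 40*(-15*0 - 5)*(-7 + 10) = 1/(-55) - 40*(0 - 5)*3 = -1/55 - (-200)*3 = -1/55 - 40*(-15) = -1/55 + 600 = 32999/55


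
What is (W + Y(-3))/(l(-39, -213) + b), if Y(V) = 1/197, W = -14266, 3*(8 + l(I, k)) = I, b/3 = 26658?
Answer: -2810401/15750741 ≈ -0.17843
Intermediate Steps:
b = 79974 (b = 3*26658 = 79974)
l(I, k) = -8 + I/3
Y(V) = 1/197
(W + Y(-3))/(l(-39, -213) + b) = (-14266 + 1/197)/((-8 + (1/3)*(-39)) + 79974) = -2810401/(197*((-8 - 13) + 79974)) = -2810401/(197*(-21 + 79974)) = -2810401/197/79953 = -2810401/197*1/79953 = -2810401/15750741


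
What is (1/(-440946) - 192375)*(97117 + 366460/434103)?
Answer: -3576233447349051626761/191415981438 ≈ -1.8683e+10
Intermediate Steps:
(1/(-440946) - 192375)*(97117 + 366460/434103) = (-1/440946 - 192375)*(97117 + 366460*(1/434103)) = -84826986751*(97117 + 366460/434103)/440946 = -84826986751/440946*42159147511/434103 = -3576233447349051626761/191415981438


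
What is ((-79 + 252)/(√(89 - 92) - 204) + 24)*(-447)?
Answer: -143571036/13873 + 25777*I*√3/13873 ≈ -10349.0 + 3.2183*I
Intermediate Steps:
((-79 + 252)/(√(89 - 92) - 204) + 24)*(-447) = (173/(√(-3) - 204) + 24)*(-447) = (173/(I*√3 - 204) + 24)*(-447) = (173/(-204 + I*√3) + 24)*(-447) = (24 + 173/(-204 + I*√3))*(-447) = -10728 - 77331/(-204 + I*√3)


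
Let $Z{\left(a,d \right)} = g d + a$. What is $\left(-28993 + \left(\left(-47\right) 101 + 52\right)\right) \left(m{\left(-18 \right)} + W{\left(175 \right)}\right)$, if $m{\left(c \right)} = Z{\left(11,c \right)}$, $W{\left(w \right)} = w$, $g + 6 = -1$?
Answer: $-10510656$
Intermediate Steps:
$g = -7$ ($g = -6 - 1 = -7$)
$Z{\left(a,d \right)} = a - 7 d$ ($Z{\left(a,d \right)} = - 7 d + a = a - 7 d$)
$m{\left(c \right)} = 11 - 7 c$
$\left(-28993 + \left(\left(-47\right) 101 + 52\right)\right) \left(m{\left(-18 \right)} + W{\left(175 \right)}\right) = \left(-28993 + \left(\left(-47\right) 101 + 52\right)\right) \left(\left(11 - -126\right) + 175\right) = \left(-28993 + \left(-4747 + 52\right)\right) \left(\left(11 + 126\right) + 175\right) = \left(-28993 - 4695\right) \left(137 + 175\right) = \left(-33688\right) 312 = -10510656$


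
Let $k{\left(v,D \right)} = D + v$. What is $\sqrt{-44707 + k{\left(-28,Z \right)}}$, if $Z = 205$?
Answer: $i \sqrt{44530} \approx 211.02 i$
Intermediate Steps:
$\sqrt{-44707 + k{\left(-28,Z \right)}} = \sqrt{-44707 + \left(205 - 28\right)} = \sqrt{-44707 + 177} = \sqrt{-44530} = i \sqrt{44530}$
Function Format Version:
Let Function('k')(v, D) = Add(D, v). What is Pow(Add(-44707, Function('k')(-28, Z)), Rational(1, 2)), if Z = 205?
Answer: Mul(I, Pow(44530, Rational(1, 2))) ≈ Mul(211.02, I)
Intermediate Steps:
Pow(Add(-44707, Function('k')(-28, Z)), Rational(1, 2)) = Pow(Add(-44707, Add(205, -28)), Rational(1, 2)) = Pow(Add(-44707, 177), Rational(1, 2)) = Pow(-44530, Rational(1, 2)) = Mul(I, Pow(44530, Rational(1, 2)))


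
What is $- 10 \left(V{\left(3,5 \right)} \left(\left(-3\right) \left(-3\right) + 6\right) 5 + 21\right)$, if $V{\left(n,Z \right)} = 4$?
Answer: $-3210$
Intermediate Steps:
$- 10 \left(V{\left(3,5 \right)} \left(\left(-3\right) \left(-3\right) + 6\right) 5 + 21\right) = - 10 \left(4 \left(\left(-3\right) \left(-3\right) + 6\right) 5 + 21\right) = - 10 \left(4 \left(9 + 6\right) 5 + 21\right) = - 10 \left(4 \cdot 15 \cdot 5 + 21\right) = - 10 \left(60 \cdot 5 + 21\right) = - 10 \left(300 + 21\right) = \left(-10\right) 321 = -3210$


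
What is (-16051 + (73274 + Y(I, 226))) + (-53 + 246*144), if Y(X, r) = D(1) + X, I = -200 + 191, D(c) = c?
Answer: 92586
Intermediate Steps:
I = -9
Y(X, r) = 1 + X
(-16051 + (73274 + Y(I, 226))) + (-53 + 246*144) = (-16051 + (73274 + (1 - 9))) + (-53 + 246*144) = (-16051 + (73274 - 8)) + (-53 + 35424) = (-16051 + 73266) + 35371 = 57215 + 35371 = 92586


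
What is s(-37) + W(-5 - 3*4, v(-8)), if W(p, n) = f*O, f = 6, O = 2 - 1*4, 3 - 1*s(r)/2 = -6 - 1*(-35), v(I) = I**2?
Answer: -64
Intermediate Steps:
s(r) = -52 (s(r) = 6 - 2*(-6 - 1*(-35)) = 6 - 2*(-6 + 35) = 6 - 2*29 = 6 - 58 = -52)
O = -2 (O = 2 - 4 = -2)
W(p, n) = -12 (W(p, n) = 6*(-2) = -12)
s(-37) + W(-5 - 3*4, v(-8)) = -52 - 12 = -64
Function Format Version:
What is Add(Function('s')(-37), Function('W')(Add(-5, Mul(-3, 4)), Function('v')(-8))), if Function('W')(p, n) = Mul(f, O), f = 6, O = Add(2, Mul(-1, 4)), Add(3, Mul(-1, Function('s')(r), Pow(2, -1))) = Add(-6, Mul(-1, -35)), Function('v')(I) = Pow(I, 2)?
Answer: -64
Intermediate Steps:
Function('s')(r) = -52 (Function('s')(r) = Add(6, Mul(-2, Add(-6, Mul(-1, -35)))) = Add(6, Mul(-2, Add(-6, 35))) = Add(6, Mul(-2, 29)) = Add(6, -58) = -52)
O = -2 (O = Add(2, -4) = -2)
Function('W')(p, n) = -12 (Function('W')(p, n) = Mul(6, -2) = -12)
Add(Function('s')(-37), Function('W')(Add(-5, Mul(-3, 4)), Function('v')(-8))) = Add(-52, -12) = -64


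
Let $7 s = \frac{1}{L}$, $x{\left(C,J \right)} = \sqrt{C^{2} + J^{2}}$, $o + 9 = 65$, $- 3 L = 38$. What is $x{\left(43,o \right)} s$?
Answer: $- \frac{3 \sqrt{4985}}{266} \approx -0.79629$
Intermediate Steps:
$L = - \frac{38}{3}$ ($L = \left(- \frac{1}{3}\right) 38 = - \frac{38}{3} \approx -12.667$)
$o = 56$ ($o = -9 + 65 = 56$)
$s = - \frac{3}{266}$ ($s = \frac{1}{7 \left(- \frac{38}{3}\right)} = \frac{1}{7} \left(- \frac{3}{38}\right) = - \frac{3}{266} \approx -0.011278$)
$x{\left(43,o \right)} s = \sqrt{43^{2} + 56^{2}} \left(- \frac{3}{266}\right) = \sqrt{1849 + 3136} \left(- \frac{3}{266}\right) = \sqrt{4985} \left(- \frac{3}{266}\right) = - \frac{3 \sqrt{4985}}{266}$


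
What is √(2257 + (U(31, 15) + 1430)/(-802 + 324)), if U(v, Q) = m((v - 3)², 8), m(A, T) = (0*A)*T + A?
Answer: 2*√32164381/239 ≈ 47.459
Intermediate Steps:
m(A, T) = A (m(A, T) = 0*T + A = 0 + A = A)
U(v, Q) = (-3 + v)² (U(v, Q) = (v - 3)² = (-3 + v)²)
√(2257 + (U(31, 15) + 1430)/(-802 + 324)) = √(2257 + ((-3 + 31)² + 1430)/(-802 + 324)) = √(2257 + (28² + 1430)/(-478)) = √(2257 + (784 + 1430)*(-1/478)) = √(2257 + 2214*(-1/478)) = √(2257 - 1107/239) = √(538316/239) = 2*√32164381/239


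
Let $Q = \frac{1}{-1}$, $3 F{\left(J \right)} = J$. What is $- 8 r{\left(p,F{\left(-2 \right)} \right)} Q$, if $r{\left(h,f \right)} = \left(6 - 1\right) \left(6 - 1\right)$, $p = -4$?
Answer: $200$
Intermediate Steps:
$F{\left(J \right)} = \frac{J}{3}$
$r{\left(h,f \right)} = 25$ ($r{\left(h,f \right)} = 5 \cdot 5 = 25$)
$Q = -1$
$- 8 r{\left(p,F{\left(-2 \right)} \right)} Q = \left(-8\right) 25 \left(-1\right) = \left(-200\right) \left(-1\right) = 200$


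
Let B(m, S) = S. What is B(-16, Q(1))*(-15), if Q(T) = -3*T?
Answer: 45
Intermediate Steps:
B(-16, Q(1))*(-15) = -3*1*(-15) = -3*(-15) = 45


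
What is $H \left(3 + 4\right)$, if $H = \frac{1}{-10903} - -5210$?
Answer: $\frac{397632403}{10903} \approx 36470.0$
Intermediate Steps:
$H = \frac{56804629}{10903}$ ($H = - \frac{1}{10903} + 5210 = \frac{56804629}{10903} \approx 5210.0$)
$H \left(3 + 4\right) = \frac{56804629 \left(3 + 4\right)}{10903} = \frac{56804629}{10903} \cdot 7 = \frac{397632403}{10903}$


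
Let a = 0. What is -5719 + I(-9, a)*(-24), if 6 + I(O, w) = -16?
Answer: -5191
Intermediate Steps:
I(O, w) = -22 (I(O, w) = -6 - 16 = -22)
-5719 + I(-9, a)*(-24) = -5719 - 22*(-24) = -5719 + 528 = -5191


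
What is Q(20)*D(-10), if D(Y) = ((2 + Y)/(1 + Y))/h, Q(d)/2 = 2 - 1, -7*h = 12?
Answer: -28/27 ≈ -1.0370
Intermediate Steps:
h = -12/7 (h = -1/7*12 = -12/7 ≈ -1.7143)
Q(d) = 2 (Q(d) = 2*(2 - 1) = 2*1 = 2)
D(Y) = -7*(2 + Y)/(12*(1 + Y)) (D(Y) = ((2 + Y)/(1 + Y))/(-12/7) = ((2 + Y)/(1 + Y))*(-7/12) = -7*(2 + Y)/(12*(1 + Y)))
Q(20)*D(-10) = 2*(7*(-2 - 1*(-10))/(12*(1 - 10))) = 2*((7/12)*(-2 + 10)/(-9)) = 2*((7/12)*(-1/9)*8) = 2*(-14/27) = -28/27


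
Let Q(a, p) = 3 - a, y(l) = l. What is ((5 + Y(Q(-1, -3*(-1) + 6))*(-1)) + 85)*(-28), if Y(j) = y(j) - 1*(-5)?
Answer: -2268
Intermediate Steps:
Y(j) = 5 + j (Y(j) = j - 1*(-5) = j + 5 = 5 + j)
((5 + Y(Q(-1, -3*(-1) + 6))*(-1)) + 85)*(-28) = ((5 + (5 + (3 - 1*(-1)))*(-1)) + 85)*(-28) = ((5 + (5 + (3 + 1))*(-1)) + 85)*(-28) = ((5 + (5 + 4)*(-1)) + 85)*(-28) = ((5 + 9*(-1)) + 85)*(-28) = ((5 - 9) + 85)*(-28) = (-4 + 85)*(-28) = 81*(-28) = -2268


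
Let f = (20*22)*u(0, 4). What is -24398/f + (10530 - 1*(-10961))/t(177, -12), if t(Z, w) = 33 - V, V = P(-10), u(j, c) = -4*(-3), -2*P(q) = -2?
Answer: 320147/480 ≈ 666.97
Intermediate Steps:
P(q) = 1 (P(q) = -1/2*(-2) = 1)
u(j, c) = 12
V = 1
f = 5280 (f = (20*22)*12 = 440*12 = 5280)
t(Z, w) = 32 (t(Z, w) = 33 - 1*1 = 33 - 1 = 32)
-24398/f + (10530 - 1*(-10961))/t(177, -12) = -24398/5280 + (10530 - 1*(-10961))/32 = -24398*1/5280 + (10530 + 10961)*(1/32) = -1109/240 + 21491*(1/32) = -1109/240 + 21491/32 = 320147/480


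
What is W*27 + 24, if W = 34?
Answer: 942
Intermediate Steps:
W*27 + 24 = 34*27 + 24 = 918 + 24 = 942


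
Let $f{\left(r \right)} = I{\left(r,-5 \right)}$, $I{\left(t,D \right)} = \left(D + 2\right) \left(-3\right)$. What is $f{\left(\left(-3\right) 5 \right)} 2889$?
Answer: $26001$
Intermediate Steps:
$I{\left(t,D \right)} = -6 - 3 D$ ($I{\left(t,D \right)} = \left(2 + D\right) \left(-3\right) = -6 - 3 D$)
$f{\left(r \right)} = 9$ ($f{\left(r \right)} = -6 - -15 = -6 + 15 = 9$)
$f{\left(\left(-3\right) 5 \right)} 2889 = 9 \cdot 2889 = 26001$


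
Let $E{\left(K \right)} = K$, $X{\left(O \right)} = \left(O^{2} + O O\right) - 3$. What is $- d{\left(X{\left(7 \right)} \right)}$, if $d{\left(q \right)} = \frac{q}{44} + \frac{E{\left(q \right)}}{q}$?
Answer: $- \frac{139}{44} \approx -3.1591$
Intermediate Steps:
$X{\left(O \right)} = -3 + 2 O^{2}$ ($X{\left(O \right)} = \left(O^{2} + O^{2}\right) - 3 = 2 O^{2} - 3 = -3 + 2 O^{2}$)
$d{\left(q \right)} = 1 + \frac{q}{44}$ ($d{\left(q \right)} = \frac{q}{44} + \frac{q}{q} = q \frac{1}{44} + 1 = \frac{q}{44} + 1 = 1 + \frac{q}{44}$)
$- d{\left(X{\left(7 \right)} \right)} = - (1 + \frac{-3 + 2 \cdot 7^{2}}{44}) = - (1 + \frac{-3 + 2 \cdot 49}{44}) = - (1 + \frac{-3 + 98}{44}) = - (1 + \frac{1}{44} \cdot 95) = - (1 + \frac{95}{44}) = \left(-1\right) \frac{139}{44} = - \frac{139}{44}$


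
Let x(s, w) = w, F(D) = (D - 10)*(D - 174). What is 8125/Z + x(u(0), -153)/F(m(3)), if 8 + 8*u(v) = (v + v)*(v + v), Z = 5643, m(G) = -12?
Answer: 981337/699732 ≈ 1.4024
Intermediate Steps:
F(D) = (-174 + D)*(-10 + D) (F(D) = (-10 + D)*(-174 + D) = (-174 + D)*(-10 + D))
u(v) = -1 + v**2/2 (u(v) = -1 + ((v + v)*(v + v))/8 = -1 + ((2*v)*(2*v))/8 = -1 + (4*v**2)/8 = -1 + v**2/2)
8125/Z + x(u(0), -153)/F(m(3)) = 8125/5643 - 153/(1740 + (-12)**2 - 184*(-12)) = 8125*(1/5643) - 153/(1740 + 144 + 2208) = 8125/5643 - 153/4092 = 8125/5643 - 153*1/4092 = 8125/5643 - 51/1364 = 981337/699732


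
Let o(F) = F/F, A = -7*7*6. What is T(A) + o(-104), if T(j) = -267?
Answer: -266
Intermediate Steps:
A = -294 (A = -49*6 = -294)
o(F) = 1
T(A) + o(-104) = -267 + 1 = -266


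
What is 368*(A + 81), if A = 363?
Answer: 163392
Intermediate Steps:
368*(A + 81) = 368*(363 + 81) = 368*444 = 163392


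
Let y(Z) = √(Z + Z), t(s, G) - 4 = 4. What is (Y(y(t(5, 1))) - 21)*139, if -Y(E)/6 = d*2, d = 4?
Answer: -9591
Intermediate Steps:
t(s, G) = 8 (t(s, G) = 4 + 4 = 8)
y(Z) = √2*√Z (y(Z) = √(2*Z) = √2*√Z)
Y(E) = -48 (Y(E) = -24*2 = -6*8 = -48)
(Y(y(t(5, 1))) - 21)*139 = (-48 - 21)*139 = -69*139 = -9591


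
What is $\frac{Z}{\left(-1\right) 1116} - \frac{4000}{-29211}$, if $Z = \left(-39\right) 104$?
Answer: $\frac{3415106}{905541} \approx 3.7713$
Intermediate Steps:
$Z = -4056$
$\frac{Z}{\left(-1\right) 1116} - \frac{4000}{-29211} = - \frac{4056}{\left(-1\right) 1116} - \frac{4000}{-29211} = - \frac{4056}{-1116} - - \frac{4000}{29211} = \left(-4056\right) \left(- \frac{1}{1116}\right) + \frac{4000}{29211} = \frac{338}{93} + \frac{4000}{29211} = \frac{3415106}{905541}$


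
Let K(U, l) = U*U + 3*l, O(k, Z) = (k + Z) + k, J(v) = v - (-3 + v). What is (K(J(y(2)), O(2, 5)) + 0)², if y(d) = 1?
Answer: 1296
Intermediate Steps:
J(v) = 3 (J(v) = v + (3 - v) = 3)
O(k, Z) = Z + 2*k (O(k, Z) = (Z + k) + k = Z + 2*k)
K(U, l) = U² + 3*l
(K(J(y(2)), O(2, 5)) + 0)² = ((3² + 3*(5 + 2*2)) + 0)² = ((9 + 3*(5 + 4)) + 0)² = ((9 + 3*9) + 0)² = ((9 + 27) + 0)² = (36 + 0)² = 36² = 1296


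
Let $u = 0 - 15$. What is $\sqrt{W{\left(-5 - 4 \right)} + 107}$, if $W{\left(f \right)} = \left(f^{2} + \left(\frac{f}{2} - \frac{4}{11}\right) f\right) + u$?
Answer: $\frac{\sqrt{104918}}{22} \approx 14.723$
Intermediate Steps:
$u = -15$ ($u = 0 - 15 = -15$)
$W{\left(f \right)} = -15 + f^{2} + f \left(- \frac{4}{11} + \frac{f}{2}\right)$ ($W{\left(f \right)} = \left(f^{2} + \left(\frac{f}{2} - \frac{4}{11}\right) f\right) - 15 = \left(f^{2} + \left(- \frac{4}{11} + \frac{f}{2}\right) f\right) - 15 = \left(f^{2} + f \left(- \frac{4}{11} + \frac{f}{2}\right)\right) - 15 = -15 + f^{2} + f \left(- \frac{4}{11} + \frac{f}{2}\right)$)
$\sqrt{W{\left(-5 - 4 \right)} + 107} = \sqrt{\left(-15 - \frac{4 \left(-5 - 4\right)}{11} + \frac{3 \left(-5 - 4\right)^{2}}{2}\right) + 107} = \sqrt{\left(-15 - - \frac{36}{11} + \frac{3 \left(-9\right)^{2}}{2}\right) + 107} = \sqrt{\left(-15 + \frac{36}{11} + \frac{3}{2} \cdot 81\right) + 107} = \sqrt{\left(-15 + \frac{36}{11} + \frac{243}{2}\right) + 107} = \sqrt{\frac{2415}{22} + 107} = \sqrt{\frac{4769}{22}} = \frac{\sqrt{104918}}{22}$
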